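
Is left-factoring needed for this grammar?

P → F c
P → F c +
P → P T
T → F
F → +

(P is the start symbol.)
Left-factoring is needed when two productions for the same non-terminal
share a common prefix on the right-hand side.

Productions for P:
  P → F c
  P → F c +
  P → P T

Found common prefix 'F c' in productions for P

Answer: Yes, P has productions with common prefix 'F c'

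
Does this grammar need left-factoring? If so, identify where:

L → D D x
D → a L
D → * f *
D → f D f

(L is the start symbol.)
No, left-factoring is not needed

Left-factoring is needed when two productions for the same non-terminal
share a common prefix on the right-hand side.

Productions for D:
  D → a L
  D → * f *
  D → f D f

No common prefixes found.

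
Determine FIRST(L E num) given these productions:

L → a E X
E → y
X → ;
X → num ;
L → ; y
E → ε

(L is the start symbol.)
{ ';', 'a' }

FIRST sets of the non-terminals involved (from the grammar, by fixed-point iteration):
  FIRST(L) = { ';', 'a' }

To compute FIRST(L E num), process the symbols left to right:
Symbol L is a non-terminal. Add FIRST(L) \ {ε} = { ';', 'a' }
L is not nullable (ε ∉ FIRST(L)), so stop here.
FIRST(L E num) = { ';', 'a' }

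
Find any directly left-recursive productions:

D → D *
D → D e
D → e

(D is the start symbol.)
Yes, D is left-recursive

Direct left recursion occurs when N → N α for some non-terminal N (the right-hand side begins with the left-hand side itself).

D → D *: LEFT RECURSIVE (starts with D)
D → D e: LEFT RECURSIVE (starts with D)
D → e: starts with e

The grammar has direct left recursion on: D.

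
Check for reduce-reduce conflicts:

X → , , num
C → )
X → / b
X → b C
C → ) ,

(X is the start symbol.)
No reduce-reduce conflicts

Augment with X' → X and build the canonical LR(0) collection (I0 = CLOSURE({[X' → . X]}), then GOTO on every symbol after a dot until no new states appear). It has 11 states:
  I0: { [X → . , , num], [X → . / b], [X → . b C], [X' → . X] }  — shift
  I1: { [X → , . , num] }  — shift
  I2: { [X → / . b] }  — shift
  I3: { [X' → X .] }  — accept
  I4: { [C → . ) ,], [C → . )], [X → b . C] }  — shift
  I5: { [C → ) . ,], [C → ) .] }  — shift, reduce
  I6: { [X → b C .] }  — reduce
  I7: { [C → ) , .] }  — reduce
  I8: { [X → / b .] }  — reduce
  I9: { [X → , , . num] }  — shift
  I10: { [X → , , num .] }  — reduce

No state contains more than one complete item.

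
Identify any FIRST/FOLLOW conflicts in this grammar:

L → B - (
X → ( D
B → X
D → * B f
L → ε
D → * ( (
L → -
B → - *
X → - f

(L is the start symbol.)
No FIRST/FOLLOW conflicts.

A FIRST/FOLLOW conflict occurs when a non-terminal N has a nullable alternative N → β (β ⇒* ε) and another alternative N → α with FIRST(α) ∩ FOLLOW(N) ≠ ∅: on such a lookahead the parser cannot decide between expanding α and letting N vanish via β.

Nullable non-terminals: L.
FIRST sets used below: FIRST(B) = { '(', '-' }

L: nullable alternative(s) L → ε; FOLLOW(L) = { $ }
  L → B - (: FIRST \ {ε} = { '(', '-' } — disjoint from FOLLOW(L)
  L → ε: FIRST \ {ε} = { } — this is the only nullable alternative, skip
  L → -: FIRST \ {ε} = { '-' } — disjoint from FOLLOW(L)

B, D, X have no nullable alternative, so no FIRST/FOLLOW check is needed there.

No FIRST/FOLLOW conflicts found.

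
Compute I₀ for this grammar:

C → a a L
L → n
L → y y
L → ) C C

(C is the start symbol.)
{ [C → . a a L], [C' → . C] }

First, augment the grammar with C' → C
I₀ = CLOSURE({ [C' → . C] }):
  [C' → . C] has the dot before C: add [C → . a a L]
No further items can be added.

I₀ = { [C → . a a L], [C' → . C] }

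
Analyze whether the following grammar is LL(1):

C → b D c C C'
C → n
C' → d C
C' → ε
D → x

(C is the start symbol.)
Relevant sets:
  FOLLOW(C') = { $, 'd' }

For C:
  PREDICT(C → b D c C C') = { 'b' }
  PREDICT(C → n) = { 'n' }
For C':
  PREDICT(C' → d C) = { 'd' }
  PREDICT(C' → ε) = { $, 'd' }
D has a single production, so nothing to check there.

Conflict found: Predict set conflict for C': { 'd' }
The grammar is NOT LL(1).

Answer: No. Predict set conflict for C': { 'd' }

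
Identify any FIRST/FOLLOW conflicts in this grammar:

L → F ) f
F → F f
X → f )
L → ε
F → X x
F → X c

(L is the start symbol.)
A FIRST/FOLLOW conflict occurs when a non-terminal N has a nullable alternative N → β (β ⇒* ε) and another alternative N → α with FIRST(α) ∩ FOLLOW(N) ≠ ∅: on such a lookahead the parser cannot decide between expanding α and letting N vanish via β.

Nullable non-terminals: L.
FIRST sets used below: FIRST(F) = { 'f' }

L: nullable alternative(s) L → ε; FOLLOW(L) = { $ }
  L → F ) f: FIRST \ {ε} = { 'f' } — disjoint from FOLLOW(L)
  L → ε: FIRST \ {ε} = { } — this is the only nullable alternative, skip

F, X have no nullable alternative, so no FIRST/FOLLOW check is needed there.

No FIRST/FOLLOW conflicts found.

Answer: No FIRST/FOLLOW conflicts.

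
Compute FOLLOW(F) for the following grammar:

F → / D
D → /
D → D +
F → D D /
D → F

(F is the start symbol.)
{ $, '+', '/' }

To compute FOLLOW(F), find every occurrence of F on a right-hand side N → α F β: add FIRST(β) \ {ε}, and if β is empty or nullable also add FOLLOW(N). Iterate to a fixed point.

F is the start symbol, so $ ∈ FOLLOW(F).
In D → F: F is at the end, add FOLLOW(D)

The FOLLOW sets referred to above (computed the same way, to a fixed point):
  FOLLOW(D) = { $, '+', '/' }

Taking the union: FOLLOW(F) = { $, '+', '/' }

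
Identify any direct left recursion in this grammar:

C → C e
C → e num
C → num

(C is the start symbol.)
Yes, C is left-recursive

Direct left recursion occurs when N → N α for some non-terminal N (the right-hand side begins with the left-hand side itself).

C → C e: LEFT RECURSIVE (starts with C)
C → e num: starts with e
C → num: starts with num

The grammar has direct left recursion on: C.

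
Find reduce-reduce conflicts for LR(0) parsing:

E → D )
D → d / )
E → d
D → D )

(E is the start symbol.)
A reduce-reduce conflict occurs when an LR(0) state has two complete items [A → α .] and [B → β .] — both call for a reduction, and with no lookahead the parser cannot choose between them.

Augment with E' → E and build the canonical LR(0) collection (I0 = CLOSURE({[E' → . E]}), then GOTO on every symbol after a dot until no new states appear). It has 7 states:
  I0: { [D → . D )], [D → . d / )], [E → . D )], [E → . d], [E' → . E] }  — shift
  I1: { [D → D . )], [E → D . )] }  — shift
  I2: { [E' → E .] }  — accept
  I3: { [D → d . / )], [E → d .] }  — shift, reduce
  I4: { [D → d / . )] }  — shift
  I5: { [D → d / ) .] }  — reduce
  I6: { [D → D ) .], [E → D ) .] }  — 2 reduces

I6 contains complete items [D → D ) .], [E → D ) .] — reduce-reduce conflict.

Answer: Yes — I6: [D → D ) .] vs [E → D ) .]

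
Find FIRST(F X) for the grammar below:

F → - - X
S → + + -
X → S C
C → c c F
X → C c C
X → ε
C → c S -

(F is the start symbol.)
{ '-' }

FIRST sets of the non-terminals involved (from the grammar, by fixed-point iteration):
  FIRST(F) = { '-' }

To compute FIRST(F X), process the symbols left to right:
Symbol F is a non-terminal. Add FIRST(F) \ {ε} = { '-' }
F is not nullable (ε ∉ FIRST(F)), so stop here.
FIRST(F X) = { '-' }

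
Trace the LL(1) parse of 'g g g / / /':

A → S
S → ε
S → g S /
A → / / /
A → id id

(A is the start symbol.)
LL(1) parsing maintains a stack (initially the start symbol over $) and the input. At each step: if the stack top is a terminal, match it against the current input token; if it is a non-terminal N, replace it with the RHS of M[N, lookahead] (the unique production whose predict set contains the lookahead).

Stack is shown with the top on the left.

Stack        Input          Action
----------------------------------
A $          g g g / / / $  output A → S
S $          g g g / / / $  output S → g S /
g S / $      g g g / / / $  match 'g'
S / $        g g / / / $    output S → g S /
g S / / $    g g / / / $    match 'g'
S / / $      g / / / $      output S → g S /
g S / / / $  g / / / $      match 'g'
S / / / $    / / / $        output S → ε
/ / / $      / / / $        match '/'
/ / $        / / $          match '/'
/ $          / $            match '/'
$            $              accept

The string is accepted.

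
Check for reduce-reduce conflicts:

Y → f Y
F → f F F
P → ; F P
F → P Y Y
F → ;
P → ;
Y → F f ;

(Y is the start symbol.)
Yes — I1: [F → ; .] vs [P → ; .]; I10: [F → ; .] vs [P → ; .]

Augment with Y' → Y and build the canonical LR(0) collection (I0 = CLOSURE({[Y' → . Y]}), then GOTO on every symbol after a dot until no new states appear). It has 20 states:
  I0: { [F → . ;], [F → . P Y Y], [F → . f F F], [P → . ; F P], [P → . ;], [Y → . F f ;], [Y → . f Y], [Y' → . Y] }  — shift
  I1: { [F → . ;], [F → . P Y Y], [F → . f F F], [F → ; .], [P → . ; F P], [P → . ;], [P → ; . F P], [P → ; .] }  — shift, 2 reduces
  I2: { [Y → F . f ;] }  — shift
  I3: { [F → . ;], [F → . P Y Y], [F → . f F F], [F → P . Y Y], [P → . ; F P], [P → . ;], [Y → . F f ;], [Y → . f Y] }  — shift
  I4: { [Y' → Y .] }  — accept
  I5: { [F → . ;], [F → . P Y Y], [F → . f F F], [F → f . F F], [P → . ; F P], [P → . ;], [Y → . F f ;], [Y → . f Y], [Y → f . Y] }  — shift
  I6: { [F → . ;], [F → . P Y Y], [F → . f F F], [F → f F . F], [P → . ; F P], [P → . ;], [Y → F . f ;] }  — shift
  I7: { [Y → f Y .] }  — reduce
  I8: { [F → f F F .] }  — reduce
  I9: { [F → . ;], [F → . P Y Y], [F → . f F F], [F → f . F F], [P → . ; F P], [P → . ;], [Y → F f . ;] }  — shift
  I10: { [F → . ;], [F → . P Y Y], [F → . f F F], [F → ; .], [P → . ; F P], [P → . ;], [P → ; . F P], [P → ; .], [Y → F f ; .] }  — shift, 3 reduces
  I11: { [F → . ;], [F → . P Y Y], [F → . f F F], [F → f F . F], [P → . ; F P], [P → . ;] }  — shift
  I12: { [F → . ;], [F → . P Y Y], [F → . f F F], [F → f . F F], [P → . ; F P], [P → . ;] }  — shift
  I13: { [P → . ; F P], [P → . ;], [P → ; F . P] }  — shift
  I14: { [F → . ;], [F → . P Y Y], [F → . f F F], [P → . ; F P], [P → . ;], [P → ; . F P], [P → ; .] }  — shift, reduce
  I15: { [P → ; F P .] }  — reduce
  I16: { [F → . ;], [F → . P Y Y], [F → . f F F], [F → P Y . Y], [P → . ; F P], [P → . ;], [Y → . F f ;], [Y → . f Y] }  — shift
  I17: { [F → P Y Y .] }  — reduce
  I18: { [Y → F f . ;] }  — shift
  I19: { [Y → F f ; .] }  — reduce

I1 contains complete items [F → ; .], [P → ; .] — reduce-reduce conflict.
I10 contains complete items [F → ; .], [P → ; .], [Y → F f ; .] — reduce-reduce conflict.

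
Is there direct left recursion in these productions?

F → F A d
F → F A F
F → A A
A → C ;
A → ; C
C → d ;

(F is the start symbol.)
Yes, F is left-recursive

Direct left recursion occurs when N → N α for some non-terminal N (the right-hand side begins with the left-hand side itself).

F → F A d: LEFT RECURSIVE (starts with F)
F → F A F: LEFT RECURSIVE (starts with F)
F → A A: starts with A
A → C ;: starts with C
A → ; C: starts with ';'
C → d ;: starts with d

The grammar has direct left recursion on: F.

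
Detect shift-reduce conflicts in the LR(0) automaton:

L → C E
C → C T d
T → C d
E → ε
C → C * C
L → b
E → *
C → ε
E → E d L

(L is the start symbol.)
Yes — I0: [C → .] vs [L → . b]; I1: [C → .] vs [C → C . * C]; I5: [C → .] vs [C → C . * C]; I6: [L → C E .] vs [E → E . d L]; I9: [C → .] vs [L → . b]; I13: [C → .] vs [C → C . * C]

Augment with L' → L and build the canonical LR(0) collection (I0 = CLOSURE({[L' → . L]}), then GOTO on every symbol after a dot until no new states appear). It has 14 states:
  I0: { [C → . C * C], [C → . C T d], [C → .], [L → . C E], [L → . b], [L' → . L] }  — shift, reduce
  I1: { [C → . C * C], [C → . C T d], [C → .], [C → C . * C], [C → C . T d], [E → . *], [E → . E d L], [E → .], [L → C . E], [T → . C d] }  — shift, 2 reduces
  I2: { [L' → L .] }  — accept
  I3: { [L → b .] }  — reduce
  I4: { [C → . C * C], [C → . C T d], [C → .], [C → C * . C], [E → * .] }  — 2 reduces
  I5: { [C → . C * C], [C → . C T d], [C → .], [C → C . * C], [C → C . T d], [T → . C d], [T → C . d] }  — shift, reduce
  I6: { [E → E . d L], [L → C E .] }  — shift, reduce
  I7: { [C → C T . d] }  — shift
  I8: { [C → C T d .] }  — reduce
  I9: { [C → . C * C], [C → . C T d], [C → .], [E → E d . L], [L → . C E], [L → . b] }  — shift, reduce
  I10: { [E → E d L .] }  — reduce
  I11: { [C → . C * C], [C → . C T d], [C → .], [C → C * . C] }  — reduce
  I12: { [T → C d .] }  — reduce
  I13: { [C → . C * C], [C → . C T d], [C → .], [C → C * C .], [C → C . * C], [C → C . T d], [T → . C d] }  — shift, 2 reduces

I0 contains reduce item [C → .] and shift item [L → . b] — shift-reduce conflict.
I1 contains reduce items [C → .], [E → .] and shift items [C → C . * C], [E → . *] — shift-reduce conflict.
I5 contains reduce item [C → .] and shift items [C → C . * C], [T → C . d] — shift-reduce conflict.
I6 contains reduce item [L → C E .] and shift item [E → E . d L] — shift-reduce conflict.
I9 contains reduce item [C → .] and shift item [L → . b] — shift-reduce conflict.
I13 contains reduce items [C → .], [C → C * C .] and shift item [C → C . * C] — shift-reduce conflict.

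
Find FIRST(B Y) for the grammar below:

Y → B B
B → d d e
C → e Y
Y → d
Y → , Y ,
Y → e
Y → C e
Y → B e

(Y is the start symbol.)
FIRST sets of the non-terminals involved (from the grammar, by fixed-point iteration):
  FIRST(B) = { 'd' }

To compute FIRST(B Y), process the symbols left to right:
Symbol B is a non-terminal. Add FIRST(B) \ {ε} = { 'd' }
B is not nullable (ε ∉ FIRST(B)), so stop here.
FIRST(B Y) = { 'd' }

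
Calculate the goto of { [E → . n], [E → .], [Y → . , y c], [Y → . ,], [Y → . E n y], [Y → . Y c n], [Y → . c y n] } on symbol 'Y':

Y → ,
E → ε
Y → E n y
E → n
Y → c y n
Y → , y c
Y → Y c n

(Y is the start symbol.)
{ [Y → Y . c n] }

GOTO(I, 'Y') = CLOSURE({ [A → αX.β] : [A → α.Xβ] ∈ I, X = 'Y' })

Items with dot before 'Y', with the dot advanced:
  [Y → . Y c n] → [Y → Y . c n]
Closure adds nothing (no advanced item has the dot before a non-terminal).

GOTO = { [Y → Y . c n] }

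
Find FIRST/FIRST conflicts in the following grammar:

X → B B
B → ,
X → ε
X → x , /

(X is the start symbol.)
No FIRST/FIRST conflicts.

A FIRST/FIRST conflict occurs when two productions N → α and N → β for the same non-terminal have FIRST(α) ∩ FIRST(β) ≠ ∅ (with ε ∈ FIRST of a nullable right-hand side, so two nullable alternatives also conflict).

FIRST sets of the non-terminals at (or reachable through a nullable prefix from) the front of some alternative:
  FIRST(B) = { ',' }

Productions for X:
  X → B B: FIRST = { ',' }
  X → ε: FIRST = { ε }
  X → x , /: FIRST = { 'x' }
B has only one production, so no FIRST/FIRST conflict is possible there.

All alternatives of each non-terminal have pairwise disjoint FIRST sets.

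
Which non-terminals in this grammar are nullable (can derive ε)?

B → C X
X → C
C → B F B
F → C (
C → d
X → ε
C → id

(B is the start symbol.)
ε-productions: X → ε
So X is immediately nullable.
No further non-terminal can be added: every production for the remaining non-terminals contains a terminal or a non-nullable non-terminal.
Nullable = { 'X' }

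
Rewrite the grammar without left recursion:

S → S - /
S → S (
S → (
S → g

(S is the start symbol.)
S is directly left-recursive. The standard transformation for
  A → A α₁ | ... | A α_m | β₁ | ... | β_n
is
  A  → β₁ A' | ... | β_n A'
  A' → α₁ A' | ... | α_m A' | ε

S → ( becomes S → ( S'
S → g becomes S → g S'
S → S - / becomes S' → - / S'
S → S ( becomes S' → ( S'
Add S' → ε

Resulting grammar:
S → ( S'
S → g S'
S' → - / S'
S' → ( S'
S' → ε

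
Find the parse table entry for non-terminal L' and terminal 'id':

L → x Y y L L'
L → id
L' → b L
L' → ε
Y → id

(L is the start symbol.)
To find M[L', 'id'], we find productions for L' where 'id' is in the predict set (PREDICT(N → α) = (FIRST(α) \ {ε}) ∪ (FOLLOW(N) if α ⇒* ε)).

Relevant sets:
  FOLLOW(L') = { $, 'b' }

L' → b L: PREDICT = { 'b' }
L' → ε: PREDICT = { $, 'b' }

M[L', 'id'] is empty (no production applies)

Answer: Empty (error entry)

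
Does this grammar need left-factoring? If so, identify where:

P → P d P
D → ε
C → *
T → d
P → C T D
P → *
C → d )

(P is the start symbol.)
Left-factoring is needed when two productions for the same non-terminal
share a common prefix on the right-hand side.

Productions for P:
  P → P d P
  P → C T D
  P → *
Productions for C:
  C → *
  C → d )

No common prefixes found.

Answer: No, left-factoring is not needed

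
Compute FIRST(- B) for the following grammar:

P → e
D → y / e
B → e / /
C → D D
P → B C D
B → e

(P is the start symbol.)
{ '-' }

To compute FIRST(- B), process the symbols left to right:
Symbol - is a terminal. Add '-' and stop.
FIRST(- B) = { '-' }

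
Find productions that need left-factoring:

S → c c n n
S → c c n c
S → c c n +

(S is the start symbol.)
Yes, S has productions with common prefix 'c c n'

Left-factoring is needed when two productions for the same non-terminal
share a common prefix on the right-hand side.

Productions for S:
  S → c c n n
  S → c c n c
  S → c c n +

Found common prefix 'c c n' in productions for S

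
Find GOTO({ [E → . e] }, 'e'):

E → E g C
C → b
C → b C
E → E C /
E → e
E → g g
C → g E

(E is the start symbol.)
{ [E → e .] }

GOTO(I, 'e') = CLOSURE({ [A → αX.β] : [A → α.Xβ] ∈ I, X = 'e' })

Items with dot before 'e', with the dot advanced:
  [E → . e] → [E → e .]
Closure adds nothing (no advanced item has the dot before a non-terminal).

GOTO = { [E → e .] }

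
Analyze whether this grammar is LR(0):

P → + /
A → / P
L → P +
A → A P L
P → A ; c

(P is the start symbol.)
Yes, the grammar is LR(0)

A grammar is LR(0) if no state in the canonical LR(0) collection has:
  - both a shift item (dot before a terminal) and a complete item (shift-reduce conflict), or
  - two or more complete items (reduce-reduce conflict; the accept item [P' → P .] counts as a complete item here).

Augment with P' → P and build the canonical LR(0) collection (I0 = CLOSURE({[P' → . P]}), then GOTO on every symbol after a dot until no new states appear). It has 13 states:
  I0: { [A → . / P], [A → . A P L], [P → . + /], [P → . A ; c], [P' → . P] }  — shift
  I1: { [P → + . /] }  — shift
  I2: { [A → . / P], [A → . A P L], [A → / . P], [P → . + /], [P → . A ; c] }  — shift
  I3: { [A → . / P], [A → . A P L], [A → A . P L], [P → . + /], [P → . A ; c], [P → A . ; c] }  — shift
  I4: { [P' → P .] }  — accept
  I5: { [P → A ; . c] }  — shift
  I6: { [A → . / P], [A → . A P L], [A → A P . L], [L → . P +], [P → . + /], [P → . A ; c] }  — shift
  I7: { [A → A P L .] }  — reduce
  I8: { [L → P . +] }  — shift
  I9: { [L → P + .] }  — reduce
  I10: { [P → A ; c .] }  — reduce
  I11: { [A → / P .] }  — reduce
  I12: { [P → + / .] }  — reduce

Every state is either a pure shift/goto state or contains exactly one complete item and nothing to shift — no conflicts. The grammar is LR(0).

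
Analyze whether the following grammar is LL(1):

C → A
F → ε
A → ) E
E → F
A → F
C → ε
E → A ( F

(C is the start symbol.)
No. Predict set conflict for C: { $ }

Relevant sets:
  FIRST(A) = { ')', ε }
  FIRST(F) = { ε }
  FOLLOW(C) = { $ }
  FOLLOW(A) = { $, '(' }
  FOLLOW(E) = { $, '(' }

For C:
  PREDICT(C → A) = { $, ')' }
  PREDICT(C → ε) = { $ }
For A:
  PREDICT(A → ')' E) = { ')' }
  PREDICT(A → F) = { $, '(' }
For E:
  PREDICT(E → F) = { $, '(' }
  PREDICT(E → A '(' F) = { '(', ')' }
F has a single production, so nothing to check there.

Conflict found: Predict set conflict for C: { $ }
The grammar is NOT LL(1).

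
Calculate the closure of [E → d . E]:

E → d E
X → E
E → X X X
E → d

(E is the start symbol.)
{ [E → . X X X], [E → . d E], [E → . d], [E → d . E], [X → . E] }

To compute CLOSURE, for each item [A → α.Bβ] where B is a non-terminal, add [B → .γ] for all productions B → γ; repeat for the newly added items until nothing changes.

Start with: [E → d . E]
  [E → d . E] has the dot before E: add [E → . d E], [E → . X X X], [E → . d]
  [E → . X X X] has the dot before X: add [X → . E]
No further items can be added.

CLOSURE = { [E → . X X X], [E → . d E], [E → . d], [E → d . E], [X → . E] }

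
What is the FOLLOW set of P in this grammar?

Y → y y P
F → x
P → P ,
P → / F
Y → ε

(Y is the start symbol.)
{ $, ',' }

In Y → y y P: P is at the end, add FOLLOW(Y)
In P → P ,: P is followed by ',', add FIRST(',') \ {ε} = { ',' }

The FOLLOW sets referred to above (computed the same way, to a fixed point):
  FOLLOW(Y) = { $ }

Taking the union: FOLLOW(P) = { $, ',' }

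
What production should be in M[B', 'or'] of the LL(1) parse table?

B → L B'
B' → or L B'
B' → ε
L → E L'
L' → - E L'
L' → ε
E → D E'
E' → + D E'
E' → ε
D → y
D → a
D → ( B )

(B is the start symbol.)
B' → or L B'

To find M[B', 'or'], we find productions for B' where 'or' is in the predict set (PREDICT(N → α) = (FIRST(α) \ {ε}) ∪ (FOLLOW(N) if α ⇒* ε)).

Relevant sets:
  FOLLOW(B') = { $, ')' }

B' → or L B': PREDICT = { 'or' }
  'or' is in predict set, so this production goes in M[B', 'or']
B' → ε: PREDICT = { $, ')' }

M[B', 'or'] = B' → or L B'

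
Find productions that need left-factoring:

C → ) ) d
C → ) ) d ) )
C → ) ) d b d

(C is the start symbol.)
Yes, C has productions with common prefix ') ) d'

Left-factoring is needed when two productions for the same non-terminal
share a common prefix on the right-hand side.

Productions for C:
  C → ) ) d
  C → ) ) d ) )
  C → ) ) d b d

Found common prefix ') ) d' in productions for C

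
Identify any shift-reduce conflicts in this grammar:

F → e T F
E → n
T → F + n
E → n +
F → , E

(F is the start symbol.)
A shift-reduce conflict occurs when an LR(0) state has both:
  - a complete (reduce) item [A → α .] (dot at the end), and
  - a shift item [B → β . c γ] (dot before a terminal).

Augment with F' → F and build the canonical LR(0) collection (I0 = CLOSURE({[F' → . F]}), then GOTO on every symbol after a dot until no new states appear). It has 12 states:
  I0: { [F → . , E], [F → . e T F], [F' → . F] }  — shift
  I1: { [E → . n +], [E → . n], [F → , . E] }  — shift
  I2: { [F' → F .] }  — accept
  I3: { [F → . , E], [F → . e T F], [F → e . T F], [T → . F + n] }  — shift
  I4: { [T → F . + n] }  — shift
  I5: { [F → . , E], [F → . e T F], [F → e T . F] }  — shift
  I6: { [F → e T F .] }  — reduce
  I7: { [T → F + . n] }  — shift
  I8: { [T → F + n .] }  — reduce
  I9: { [F → , E .] }  — reduce
  I10: { [E → n . +], [E → n .] }  — shift, reduce
  I11: { [E → n + .] }  — reduce

I10 contains reduce item [E → n .] and shift item [E → n . +] — shift-reduce conflict.

Answer: Yes — I10: [E → n .] vs [E → n . +]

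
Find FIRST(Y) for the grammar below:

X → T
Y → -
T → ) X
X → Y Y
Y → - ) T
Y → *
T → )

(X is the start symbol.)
{ '*', '-' }

From Y → -:
  - '-' is a terminal: add '-' and stop
From Y → - ) T:
  - '-' is a terminal: add '-' and stop
From Y → *:
  - '*' is a terminal: add '*' and stop

Collecting: FIRST(Y) = { '*', '-' }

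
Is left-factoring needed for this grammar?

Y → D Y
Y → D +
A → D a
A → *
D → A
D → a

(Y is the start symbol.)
Left-factoring is needed when two productions for the same non-terminal
share a common prefix on the right-hand side.

Productions for Y:
  Y → D Y
  Y → D +
Productions for A:
  A → D a
  A → *
Productions for D:
  D → A
  D → a

Found common prefix 'D' in productions for Y

Answer: Yes, Y has productions with common prefix 'D'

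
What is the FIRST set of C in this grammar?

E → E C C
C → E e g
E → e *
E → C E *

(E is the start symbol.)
FIRST sets of the other non-terminals involved (by the same procedure, iterated to a fixed point):
  FIRST(E) = { 'e' }

From C → E e g:
  - E is a non-terminal: add FIRST(E) \ {ε} = { 'e' }
    E is not nullable, so stop

Collecting: FIRST(C) = { 'e' }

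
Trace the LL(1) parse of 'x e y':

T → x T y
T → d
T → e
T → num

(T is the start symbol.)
LL(1) parsing maintains a stack (initially the start symbol over $) and the input. At each step: if the stack top is a terminal, match it against the current input token; if it is a non-terminal N, replace it with the RHS of M[N, lookahead] (the unique production whose predict set contains the lookahead).

Stack is shown with the top on the left.

Stack    Input    Action
------------------------
T $      x e y $  output T → x T y
x T y $  x e y $  match 'x'
T y $    e y $    output T → e
e y $    e y $    match 'e'
y $      y $      match 'y'
$        $        accept

The string is accepted.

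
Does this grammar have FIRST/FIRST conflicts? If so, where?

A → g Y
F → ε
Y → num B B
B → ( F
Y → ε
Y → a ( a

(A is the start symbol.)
No FIRST/FIRST conflicts.

A FIRST/FIRST conflict occurs when two productions N → α and N → β for the same non-terminal have FIRST(α) ∩ FIRST(β) ≠ ∅ (with ε ∈ FIRST of a nullable right-hand side, so two nullable alternatives also conflict).

Productions for Y:
  Y → num B B: FIRST = { 'num' }
  Y → ε: FIRST = { ε }
  Y → a ( a: FIRST = { 'a' }
A, F, B have only one production, so no FIRST/FIRST conflict is possible there.

All alternatives of each non-terminal have pairwise disjoint FIRST sets.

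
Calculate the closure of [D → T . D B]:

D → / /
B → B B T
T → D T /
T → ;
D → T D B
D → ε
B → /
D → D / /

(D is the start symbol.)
To compute CLOSURE, for each item [A → α.Bβ] where B is a non-terminal, add [B → .γ] for all productions B → γ; repeat for the newly added items until nothing changes.

Start with: [D → T . D B]
  [D → T . D B] has the dot before D: add [D → . / /], [D → . T D B], [D → .], [D → . D / /]
  [D → . T D B] has the dot before T: add [T → . D T /], [T → . ;]
No further items can be added.

CLOSURE = { [D → . / /], [D → . D / /], [D → . T D B], [D → .], [D → T . D B], [T → . ;], [T → . D T /] }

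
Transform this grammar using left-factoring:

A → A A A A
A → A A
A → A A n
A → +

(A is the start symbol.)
A → A A A'
A' → A A
A' → ε
A' → n
A → +

Left-factoring transforms A → αβ₁ | αβ₂ into A → αA' and A' → β₁ | β₂
(α is the longest common prefix among the alternatives). Repeat until
no nonterminal has two alternatives with a common prefix.

Round 1: A has alternatives sharing prefix 'A A'. Introduce A': A → A A A'
  Add: A' → A A
  Add: A' → ε
  Add: A' → n

No remaining common prefixes — done.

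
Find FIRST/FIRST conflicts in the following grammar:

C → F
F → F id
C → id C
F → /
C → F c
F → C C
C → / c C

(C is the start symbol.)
FIRST sets of the non-terminals at (or reachable through a nullable prefix from) the front of some alternative:
  FIRST(F) = { '/', 'id' }
  FIRST(C) = { '/', 'id' }

Productions for C:
  C → F: FIRST = { '/', 'id' }
  C → id C: FIRST = { 'id' }
  C → F c: FIRST = { '/', 'id' }
  C → / c C: FIRST = { '/' }
Productions for F:
  F → F id: FIRST = { '/', 'id' }
  F → /: FIRST = { '/' }
  F → C C: FIRST = { '/', 'id' }

Conflict for C: C → F and C → id C
  Overlap: { 'id' }
Conflict for C: C → F and C → F c
  Overlap: { '/', 'id' }
Conflict for C: C → F and C → / c C
  Overlap: { '/' }
Conflict for C: C → id C and C → F c
  Overlap: { 'id' }
Conflict for C: C → F c and C → / c C
  Overlap: { '/' }
Conflict for F: F → F id and F → /
  Overlap: { '/' }
Conflict for F: F → F id and F → C C
  Overlap: { '/', 'id' }
Conflict for F: F → / and F → C C
  Overlap: { '/' }

Answer: Yes. C → F / C → id C on { 'id' }; C → F / C → F c on { '/', 'id' }; C → F / C → '/' c C on { '/' }; C → id C / C → F c on { 'id' }; C → F c / C → '/' c C on { '/' }; F → F id / F → '/' on { '/' }; F → F id / F → C C on { '/', 'id' }; F → '/' / F → C C on { '/' }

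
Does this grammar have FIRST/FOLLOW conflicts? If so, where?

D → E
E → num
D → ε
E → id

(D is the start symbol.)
Nullable non-terminals: D.
FIRST sets used below: FIRST(E) = { 'id', 'num' }

D: nullable alternative(s) D → ε; FOLLOW(D) = { $ }
  D → E: FIRST \ {ε} = { 'id', 'num' } — disjoint from FOLLOW(D)
  D → ε: FIRST \ {ε} = { } — this is the only nullable alternative, skip

E has no nullable alternative, so no FIRST/FOLLOW check is needed there.

No FIRST/FOLLOW conflicts found.

Answer: No FIRST/FOLLOW conflicts.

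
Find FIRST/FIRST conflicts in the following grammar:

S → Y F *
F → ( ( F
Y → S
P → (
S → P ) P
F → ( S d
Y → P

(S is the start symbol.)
FIRST sets of the non-terminals at (or reachable through a nullable prefix from) the front of some alternative:
  FIRST(Y) = { '(' }
  FIRST(P) = { '(' }
  FIRST(S) = { '(' }

Productions for S:
  S → Y F *: FIRST = { '(' }
  S → P ) P: FIRST = { '(' }
Productions for F:
  F → ( ( F: FIRST = { '(' }
  F → ( S d: FIRST = { '(' }
Productions for Y:
  Y → S: FIRST = { '(' }
  Y → P: FIRST = { '(' }
P has only one production, so no FIRST/FIRST conflict is possible there.

Conflict for S: S → Y F * and S → P ) P
  Overlap: { '(' }
Conflict for F: F → ( ( F and F → ( S d
  Overlap: { '(' }
Conflict for Y: Y → S and Y → P
  Overlap: { '(' }

Answer: Yes. S → Y F '*' / S → P ')' P on { '(' }; F → '(' '(' F / F → '(' S d on { '(' }; Y → S / Y → P on { '(' }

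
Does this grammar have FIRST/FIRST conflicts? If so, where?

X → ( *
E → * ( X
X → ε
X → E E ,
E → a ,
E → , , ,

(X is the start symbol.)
No FIRST/FIRST conflicts.

A FIRST/FIRST conflict occurs when two productions N → α and N → β for the same non-terminal have FIRST(α) ∩ FIRST(β) ≠ ∅ (with ε ∈ FIRST of a nullable right-hand side, so two nullable alternatives also conflict).

FIRST sets of the non-terminals at (or reachable through a nullable prefix from) the front of some alternative:
  FIRST(E) = { '*', ',', 'a' }

Productions for X:
  X → ( *: FIRST = { '(' }
  X → ε: FIRST = { ε }
  X → E E ,: FIRST = { '*', ',', 'a' }
Productions for E:
  E → * ( X: FIRST = { '*' }
  E → a ,: FIRST = { 'a' }
  E → , , ,: FIRST = { ',' }

All alternatives of each non-terminal have pairwise disjoint FIRST sets.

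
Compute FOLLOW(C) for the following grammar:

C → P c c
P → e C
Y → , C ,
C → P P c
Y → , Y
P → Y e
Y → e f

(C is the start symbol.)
C is the start symbol, so $ ∈ FOLLOW(C).
In P → e C: C is at the end, add FOLLOW(P)
In Y → , C ,: C is followed by ',', add FIRST(',') \ {ε} = { ',' }

The FOLLOW sets referred to above (computed the same way, to a fixed point):
  FOLLOW(P) = { ',', 'c', 'e' }

Taking the union: FOLLOW(C) = { $, ',', 'c', 'e' }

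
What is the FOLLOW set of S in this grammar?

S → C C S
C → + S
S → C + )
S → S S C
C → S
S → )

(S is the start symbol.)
{ $, ')', '+' }

To compute FOLLOW(S), find every occurrence of S on a right-hand side N → α S β: add FIRST(β) \ {ε}, and if β is empty or nullable also add FOLLOW(N). Iterate to a fixed point.

S is the start symbol, so $ ∈ FOLLOW(S).
In S → C C S: S is at the end; this adds FOLLOW(S) to itself — nothing new
In C → + S: S is at the end, add FOLLOW(C)
In S → S S C: S is followed by S C, add FIRST(S C) \ {ε} = { ')', '+' }
In S → S S C: S is followed by C, add FIRST(C) \ {ε} = { ')', '+' }
In C → S: S is at the end, add FOLLOW(C)

The FOLLOW sets referred to above (computed the same way, to a fixed point):
  FOLLOW(C) = { $, ')', '+' }

Taking the union: FOLLOW(S) = { $, ')', '+' }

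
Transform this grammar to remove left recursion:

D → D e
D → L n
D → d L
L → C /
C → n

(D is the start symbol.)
D is directly left-recursive. The standard transformation for
  A → A α₁ | ... | A α_m | β₁ | ... | β_n
is
  A  → β₁ A' | ... | β_n A'
  A' → α₁ A' | ... | α_m A' | ε

D → L n becomes D → L n D'
D → d L becomes D → d L D'
D → D e becomes D' → e D'
Add D' → ε

Productions for other non-terminals are unchanged:
  L → C /
  C → n

Resulting grammar:
D → L n D'
D → d L D'
D' → e D'
D' → ε
L → C /
C → n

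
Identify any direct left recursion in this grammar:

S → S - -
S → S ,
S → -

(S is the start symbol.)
Yes, S is left-recursive

S → S - -: LEFT RECURSIVE (starts with S)
S → S ,: LEFT RECURSIVE (starts with S)
S → -: starts with '-'

The grammar has direct left recursion on: S.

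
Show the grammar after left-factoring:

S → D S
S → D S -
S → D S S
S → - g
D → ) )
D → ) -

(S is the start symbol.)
S → D S S'
S' → ε
S' → -
S' → S
S → - g
D → ) D'
D' → )
D' → -

Left-factoring transforms A → αβ₁ | αβ₂ into A → αA' and A' → β₁ | β₂
(α is the longest common prefix among the alternatives). Repeat until
no nonterminal has two alternatives with a common prefix.

Round 1: S has alternatives sharing prefix 'D S'. Introduce S': S → D S S'
  Add: S' → ε
  Add: S' → -
  Add: S' → S

Round 2: D has alternatives sharing prefix ')'. Introduce D': D → ) D'
  Add: D' → )
  Add: D' → -

No remaining common prefixes — done.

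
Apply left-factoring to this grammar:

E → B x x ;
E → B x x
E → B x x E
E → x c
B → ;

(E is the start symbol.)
E → B x x E'
E' → ;
E' → ε
E' → E
E → x c
B → ;

Left-factoring transforms A → αβ₁ | αβ₂ into A → αA' and A' → β₁ | β₂
(α is the longest common prefix among the alternatives). Repeat until
no nonterminal has two alternatives with a common prefix.

Round 1: E has alternatives sharing prefix 'B x x'. Introduce E': E → B x x E'
  Add: E' → ;
  Add: E' → ε
  Add: E' → E

No remaining common prefixes — done.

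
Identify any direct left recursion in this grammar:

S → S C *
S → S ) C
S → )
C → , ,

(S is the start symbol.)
Direct left recursion occurs when N → N α for some non-terminal N (the right-hand side begins with the left-hand side itself).

S → S C *: LEFT RECURSIVE (starts with S)
S → S ) C: LEFT RECURSIVE (starts with S)
S → ): starts with ')'
C → , ,: starts with ','

The grammar has direct left recursion on: S.

Answer: Yes, S is left-recursive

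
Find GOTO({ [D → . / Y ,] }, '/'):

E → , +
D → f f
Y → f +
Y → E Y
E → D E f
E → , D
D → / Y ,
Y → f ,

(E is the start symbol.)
{ [D → . / Y ,], [D → . f f], [D → / . Y ,], [E → . , +], [E → . , D], [E → . D E f], [Y → . E Y], [Y → . f +], [Y → . f ,] }

GOTO(I, '/') = CLOSURE({ [A → αX.β] : [A → α.Xβ] ∈ I, X = '/' })

Items with dot before '/', with the dot advanced:
  [D → . / Y ,] → [D → / . Y ,]
Closure of the advanced items:
  [D → / . Y ,] has the dot before Y: add [Y → . f +], [Y → . E Y], [Y → . f ,]
  [Y → . E Y] has the dot before E: add [E → . , +], [E → . D E f], [E → . , D]
  [E → . D E f] has the dot before D: add [D → . f f], [D → . / Y ,]

GOTO = { [D → . / Y ,], [D → . f f], [D → / . Y ,], [E → . , +], [E → . , D], [E → . D E f], [Y → . E Y], [Y → . f +], [Y → . f ,] }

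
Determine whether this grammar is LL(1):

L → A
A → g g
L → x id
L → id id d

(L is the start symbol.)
A grammar is LL(1) if for each non-terminal N with multiple productions, the predict sets of those productions are pairwise disjoint, where PREDICT(N → α) = (FIRST(α) \ {ε}) ∪ (FOLLOW(N) if α ⇒* ε).

Relevant sets:
  FIRST(A) = { 'g' }

For L:
  PREDICT(L → A) = { 'g' }
  PREDICT(L → x id) = { 'x' }
  PREDICT(L → id id d) = { 'id' }
A has a single production, so nothing to check there.

All predict sets are disjoint. The grammar IS LL(1).

Answer: Yes, the grammar is LL(1).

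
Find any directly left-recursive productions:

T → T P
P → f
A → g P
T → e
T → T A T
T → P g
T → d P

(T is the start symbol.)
T → T P: LEFT RECURSIVE (starts with T)
P → f: starts with f
A → g P: starts with g
T → e: starts with e
T → T A T: LEFT RECURSIVE (starts with T)
T → P g: starts with P
T → d P: starts with d

The grammar has direct left recursion on: T.

Answer: Yes, T is left-recursive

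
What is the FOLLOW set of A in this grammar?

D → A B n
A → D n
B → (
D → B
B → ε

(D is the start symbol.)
To compute FOLLOW(A), find every occurrence of A on a right-hand side N → α A β: add FIRST(β) \ {ε}, and if β is empty or nullable also add FOLLOW(N). Iterate to a fixed point.

In D → A B n: A is followed by B n, add FIRST(B n) \ {ε} = { '(', 'n' }

Taking the union: FOLLOW(A) = { '(', 'n' }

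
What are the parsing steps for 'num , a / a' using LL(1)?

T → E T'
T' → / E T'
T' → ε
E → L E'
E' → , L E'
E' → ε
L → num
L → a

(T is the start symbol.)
Stack is shown with the top on the left.

Stack        Input          Action
----------------------------------
T $          num , a / a $  output T → E T'
E T' $       num , a / a $  output E → L E'
L E' T' $    num , a / a $  output L → num
num E' T' $  num , a / a $  match 'num'
E' T' $      , a / a $      output E' → , L E'
, L E' T' $  , a / a $      match ','
L E' T' $    a / a $        output L → a
a E' T' $    a / a $        match 'a'
E' T' $      / a $          output E' → ε
T' $         / a $          output T' → / E T'
/ E T' $     / a $          match '/'
E T' $       a $            output E → L E'
L E' T' $    a $            output L → a
a E' T' $    a $            match 'a'
E' T' $      $              output E' → ε
T' $         $              output T' → ε
$            $              accept

The string is accepted.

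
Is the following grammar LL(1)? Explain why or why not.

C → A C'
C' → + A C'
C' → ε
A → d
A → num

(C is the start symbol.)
Yes, the grammar is LL(1).

Relevant sets:
  FOLLOW(C') = { $ }

For C':
  PREDICT(C' → '+' A C') = { '+' }
  PREDICT(C' → ε) = { $ }
For A:
  PREDICT(A → d) = { 'd' }
  PREDICT(A → num) = { 'num' }
C has a single production, so nothing to check there.

All predict sets are disjoint. The grammar IS LL(1).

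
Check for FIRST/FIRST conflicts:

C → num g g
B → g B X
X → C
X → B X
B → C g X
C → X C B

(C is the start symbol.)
Yes. C → num g g / C → X C B on { 'num' }; B → g B X / B → C g X on { 'g' }; X → C / X → B X on { 'g', 'num' }

A FIRST/FIRST conflict occurs when two productions N → α and N → β for the same non-terminal have FIRST(α) ∩ FIRST(β) ≠ ∅ (with ε ∈ FIRST of a nullable right-hand side, so two nullable alternatives also conflict).

FIRST sets of the non-terminals at (or reachable through a nullable prefix from) the front of some alternative:
  FIRST(X) = { 'g', 'num' }
  FIRST(C) = { 'g', 'num' }
  FIRST(B) = { 'g', 'num' }

Productions for C:
  C → num g g: FIRST = { 'num' }
  C → X C B: FIRST = { 'g', 'num' }
Productions for B:
  B → g B X: FIRST = { 'g' }
  B → C g X: FIRST = { 'g', 'num' }
Productions for X:
  X → C: FIRST = { 'g', 'num' }
  X → B X: FIRST = { 'g', 'num' }

Conflict for C: C → num g g and C → X C B
  Overlap: { 'num' }
Conflict for B: B → g B X and B → C g X
  Overlap: { 'g' }
Conflict for X: X → C and X → B X
  Overlap: { 'g', 'num' }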